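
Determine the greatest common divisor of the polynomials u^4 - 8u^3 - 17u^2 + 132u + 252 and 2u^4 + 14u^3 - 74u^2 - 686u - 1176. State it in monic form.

u^2 - 4u - 21

Euclidean algorithm in ℚ[u]:
  u^4 - 8u^3 - 17u^2 + 132u + 252 = (1/2)(2u^4 + 14u^3 - 74u^2 - 686u - 1176) + (-15u^3 + 20u^2 + 475u + 840)
  2u^4 + 14u^3 - 74u^2 - 686u - 1176 = (-(2/15)u - 10/9)(-15u^3 + 20u^2 + 475u + 840) + ((104/9)u^2 - (416/9)u - 728/3)
  -15u^3 + 20u^2 + 475u + 840 = (-(135/104)u - 45/13)((104/9)u^2 - (416/9)u - 728/3) + (0)
Last nonzero remainder: (104/9)u^2 - (416/9)u - 728/3. Dividing through by 104/9 gives the monic gcd u^2 - 4u - 21.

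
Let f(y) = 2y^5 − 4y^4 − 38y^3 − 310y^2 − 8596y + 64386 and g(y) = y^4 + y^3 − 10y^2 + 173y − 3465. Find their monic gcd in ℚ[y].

y^2 + 2y − 63

Euclidean algorithm in ℚ[y]:
  2y^5 − 4y^4 − 38y^3 − 310y^2 − 8596y + 64386 = (2y − 6)(y^4 + y^3 − 10y^2 + 173y − 3465) + (−12y^3 − 716y^2 − 628y + 43596)
  y^4 + y^3 − 10y^2 + 173y − 3465 = (−(1/12)y + 44/9)(−12y^3 − 716y^2 − 628y + 43596) + ((30943/9)y^2 + (61886/9)y − 216601)
  −12y^3 − 716y^2 − 628y + 43596 = (−(108/30943)y − 6228/30943)((30943/9)y^2 + (61886/9)y − 216601) + (0)
Last nonzero remainder: (30943/9)y^2 + (61886/9)y − 216601. Dividing through by 30943/9 gives the monic gcd y^2 + 2y − 63.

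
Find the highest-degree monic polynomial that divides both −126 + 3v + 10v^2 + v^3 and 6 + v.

6 + v

Euclidean algorithm in ℚ[v]:
  v^3 + 10v^2 + 3v − 126 = (v^2 + 4v − 21)(v + 6) + (0)
The last nonzero remainder v + 6 is already monic.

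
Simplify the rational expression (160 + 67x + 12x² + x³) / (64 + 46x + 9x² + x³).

(5 + x)/(2 + x)

Apply the Euclidean algorithm:
  x³ + 12x² + 67x + 160 = (x³ + 9x² + 46x + 64) + (3x² + 21x + 96)
  x³ + 9x² + 46x + 64 = ((1/3)x + 2/3)(3x² + 21x + 96) + (0)
Last nonzero remainder: 3x² + 21x + 96. Dividing through by 3 gives the monic gcd x² + 7x + 32.
Cancel x² + 7x + 32 from numerator and denominator to get the reduced form.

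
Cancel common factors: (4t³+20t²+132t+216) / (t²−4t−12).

(4t²+12t+108)/(t−6)

By polynomial division,
  4t³+20t²+132t+216 = (4t+36)(t²−4t−12) + (324t+648)
  t²−4t−12 = ((1/324)t−1/54)(324t+648) + (0)
Last nonzero remainder: 324t+648. Dividing through by 324 gives the monic gcd t+2.
Cancel t+2 from numerator and denominator to get the reduced form.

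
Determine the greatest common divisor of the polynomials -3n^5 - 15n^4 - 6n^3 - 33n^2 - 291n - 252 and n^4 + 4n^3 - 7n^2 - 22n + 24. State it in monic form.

n^2 + 7n + 12

Apply the Euclidean algorithm:
  -3n^5 - 15n^4 - 6n^3 - 33n^2 - 291n - 252 = (-3n - 3)(n^4 + 4n^3 - 7n^2 - 22n + 24) + (-15n^3 - 120n^2 - 285n - 180)
  n^4 + 4n^3 - 7n^2 - 22n + 24 = (-(1/15)n + 4/15)(-15n^3 - 120n^2 - 285n - 180) + (6n^2 + 42n + 72)
  -15n^3 - 120n^2 - 285n - 180 = (-(5/2)n - 5/2)(6n^2 + 42n + 72) + (0)
Last nonzero remainder: 6n^2 + 42n + 72. Dividing through by 6 gives the monic gcd n^2 + 7n + 12.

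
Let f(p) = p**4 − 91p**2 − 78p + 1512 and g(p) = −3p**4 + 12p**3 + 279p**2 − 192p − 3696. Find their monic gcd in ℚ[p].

Apply the Euclidean algorithm:
  p**4 − 91p**2 − 78p + 1512 = (−1/3)(−3p**4 + 12p**3 + 279p**2 − 192p − 3696) + (4p**3 + 2p**2 − 142p + 280)
  −3p**4 + 12p**3 + 279p**2 − 192p − 3696 = (−(3/4)p + 27/8)(4p**3 + 2p**2 − 142p + 280) + ((663/4)p**2 + (1989/4)p − 4641)
  4p**3 + 2p**2 − 142p + 280 = ((16/663)p − 40/663)((663/4)p**2 + (1989/4)p − 4641) + (0)
Last nonzero remainder: (663/4)p**2 + (1989/4)p − 4641. Dividing through by 663/4 gives the monic gcd p**2 + 3p − 28.

p**2 + 3p − 28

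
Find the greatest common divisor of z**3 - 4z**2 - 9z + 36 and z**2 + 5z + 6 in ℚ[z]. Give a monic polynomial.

Repeated division with remainder:
  z**3 - 4z**2 - 9z + 36 = (z - 9)(z**2 + 5z + 6) + (30z + 90)
  z**2 + 5z + 6 = ((1/30)z + 1/15)(30z + 90) + (0)
Last nonzero remainder: 30z + 90. Dividing through by 30 gives the monic gcd z + 3.

z + 3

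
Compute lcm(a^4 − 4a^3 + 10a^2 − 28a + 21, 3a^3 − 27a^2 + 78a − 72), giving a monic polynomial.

a^6 − 10a^5 + 42a^4 − 120a^3 + 269a^2 − 350a + 168

Euclidean algorithm in ℚ[a]:
  a^4 − 4a^3 + 10a^2 − 28a + 21 = ((1/3)a + 5/3)(3a^3 − 27a^2 + 78a − 72) + (29a^2 − 134a + 141)
  3a^3 − 27a^2 + 78a − 72 = ((3/29)a − 381/841)(29a^2 − 134a + 141) + ((2277/841)a − 6831/841)
  29a^2 − 134a + 141 = ((24389/2277)a − 39527/2277)((2277/841)a − 6831/841) + (0)
Last nonzero remainder: (2277/841)a − 6831/841. Dividing through by 2277/841 gives the monic gcd a − 3.
Then lcm(f, g) = f·g / gcd(f, g); expanding and making the result monic gives the answer.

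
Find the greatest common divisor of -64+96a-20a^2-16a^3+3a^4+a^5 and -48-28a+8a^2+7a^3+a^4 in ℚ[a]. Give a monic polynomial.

-8+2a+a^2

Apply the Euclidean algorithm:
  a^5+3a^4-16a^3-20a^2+96a-64 = (a-4)(a^4+7a^3+8a^2-28a-48) + (4a^3+40a^2+32a-256)
  a^4+7a^3+8a^2-28a-48 = ((1/4)a-3/4)(4a^3+40a^2+32a-256) + (30a^2+60a-240)
  4a^3+40a^2+32a-256 = ((2/15)a+16/15)(30a^2+60a-240) + (0)
Last nonzero remainder: 30a^2+60a-240. Dividing through by 30 gives the monic gcd a^2+2a-8.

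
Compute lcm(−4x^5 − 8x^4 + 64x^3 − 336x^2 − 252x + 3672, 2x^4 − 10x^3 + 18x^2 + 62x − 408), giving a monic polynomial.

x^6 − 2x^5 − 24x^4 + 148x^3 − 273x^2 − 1170x + 3672

Apply the Euclidean algorithm:
  −4x^5 − 8x^4 + 64x^3 − 336x^2 − 252x + 3672 = (−2x − 14)(2x^4 − 10x^3 + 18x^2 + 62x − 408) + (−40x^3 + 40x^2 − 200x − 2040)
  2x^4 − 10x^3 + 18x^2 + 62x − 408 = (−(1/20)x + 1/5)(−40x^3 + 40x^2 − 200x − 2040) + (0)
Last nonzero remainder: −40x^3 + 40x^2 − 200x − 2040. Dividing through by −40 gives the monic gcd x^3 − x^2 + 5x + 51.
Then lcm(f, g) = f·g / gcd(f, g); expanding and making the result monic gives the answer.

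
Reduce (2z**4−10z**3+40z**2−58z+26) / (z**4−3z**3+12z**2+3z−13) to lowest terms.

(2z−2)/(z+1)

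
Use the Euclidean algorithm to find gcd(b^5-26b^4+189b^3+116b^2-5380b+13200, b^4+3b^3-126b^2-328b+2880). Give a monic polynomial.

b^2-14b+40

Repeated division with remainder:
  b^5-26b^4+189b^3+116b^2-5380b+13200 = (b-29)(b^4+3b^3-126b^2-328b+2880) + (402b^3-3210b^2-17772b+96720)
  b^4+3b^3-126b^2-328b+2880 = ((1/402)b+368/13467)(402b^3-3210b^2-17772b+96720) + ((26600/4489)b^2-(372400/4489)b+1064000/4489)
  402b^3-3210b^2-17772b+96720 = ((902289/13300)b+5427201/13300)((26600/4489)b^2-(372400/4489)b+1064000/4489) + (0)
Last nonzero remainder: (26600/4489)b^2-(372400/4489)b+1064000/4489. Dividing through by 26600/4489 gives the monic gcd b^2-14b+40.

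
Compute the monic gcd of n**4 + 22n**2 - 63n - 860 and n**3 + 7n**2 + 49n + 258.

Repeated division with remainder:
  n**4 + 22n**2 - 63n - 860 = (n - 7)(n**3 + 7n**2 + 49n + 258) + (22n**2 + 22n + 946)
  n**3 + 7n**2 + 49n + 258 = ((1/22)n + 3/11)(22n**2 + 22n + 946) + (0)
Last nonzero remainder: 22n**2 + 22n + 946. Dividing through by 22 gives the monic gcd n**2 + n + 43.

n**2 + n + 43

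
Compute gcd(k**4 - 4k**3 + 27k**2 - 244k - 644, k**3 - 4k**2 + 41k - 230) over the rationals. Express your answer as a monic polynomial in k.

k**2 + k + 46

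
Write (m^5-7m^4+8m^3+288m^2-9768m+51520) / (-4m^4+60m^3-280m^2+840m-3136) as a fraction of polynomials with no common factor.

By polynomial division,
  m^5-7m^4+8m^3+288m^2-9768m+51520 = (-(1/4)m-2)(-4m^4+60m^3-280m^2+840m-3136) + (58m^3-62m^2-8872m+45248)
  -4m^4+60m^3-280m^2+840m-3136 = (-(2/29)m+808/841)(58m^3-62m^2-8872m+45248) + (-(699960/841)m^2+(10499400/841)m-39197760/841)
  58m^3-62m^2-8872m+45248 = (-(24389/349980)m-84941/87495)(-(699960/841)m^2+(10499400/841)m-39197760/841) + (0)
Last nonzero remainder: -(699960/841)m^2+(10499400/841)m-39197760/841. Dividing through by -699960/841 gives the monic gcd m^2-15m+56.
Cancel m^2-15m+56 from numerator and denominator to get the reduced form.

(-m^3-8m^2-72m-920)/(4m^2+56)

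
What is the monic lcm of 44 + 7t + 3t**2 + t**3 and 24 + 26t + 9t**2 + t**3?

By polynomial division,
  t**3 + 3t**2 + 7t + 44 = (t**3 + 9t**2 + 26t + 24) + (-6t**2 - 19t + 20)
  t**3 + 9t**2 + 26t + 24 = (-(1/6)t - 35/36)(-6t**2 - 19t + 20) + ((391/36)t + 391/9)
  -6t**2 - 19t + 20 = (-(216/391)t + 180/391)((391/36)t + 391/9) + (0)
Last nonzero remainder: (391/36)t + 391/9. Dividing through by 391/36 gives the monic gcd t + 4.
Then lcm(f, g) = f·g / gcd(f, g); expanding and making the result monic gives the answer.

264 + 262t + 97t**2 + 28t**3 + 8t**4 + t**5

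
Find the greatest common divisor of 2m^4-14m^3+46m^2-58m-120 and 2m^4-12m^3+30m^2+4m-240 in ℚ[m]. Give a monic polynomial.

Apply the Euclidean algorithm:
  2m^4-14m^3+46m^2-58m-120 = (2m^4-12m^3+30m^2+4m-240) + (-2m^3+16m^2-62m+120)
  2m^4-12m^3+30m^2+4m-240 = (-m-2)(-2m^3+16m^2-62m+120) + (0)
Last nonzero remainder: -2m^3+16m^2-62m+120. Dividing through by -2 gives the monic gcd m^3-8m^2+31m-60.

m^3-8m^2+31m-60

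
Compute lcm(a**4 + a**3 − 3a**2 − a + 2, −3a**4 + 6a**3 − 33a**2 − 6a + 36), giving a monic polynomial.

Repeated division with remainder:
  a**4 + a**3 − 3a**2 − a + 2 = (−1/3)(−3a**4 + 6a**3 − 33a**2 − 6a + 36) + (3a**3 − 14a**2 − 3a + 14)
  −3a**4 + 6a**3 − 33a**2 − 6a + 36 = (−a − 8/3)(3a**3 − 14a**2 − 3a + 14) + (−(220/3)a**2 + 220/3)
  3a**3 − 14a**2 − 3a + 14 = (−(9/220)a + 21/110)(−(220/3)a**2 + 220/3) + (0)
Last nonzero remainder: −(220/3)a**2 + 220/3. Dividing through by −220/3 gives the monic gcd a**2 − 1.
Then lcm(f, g) = f·g / gcd(f, g); expanding and making the result monic gives the answer.

a**6 − a**5 + 7a**4 + 17a**3 − 32a**2 − 16a + 24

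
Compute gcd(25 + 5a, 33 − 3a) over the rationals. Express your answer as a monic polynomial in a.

Repeated division with remainder:
  5a + 25 = (−5/3)(−3a + 33) + (80)
  −3a + 33 = (−(3/80)a + 33/80)(80) + (0)
The last nonzero remainder is the constant 80, so the polynomials are coprime and gcd = 1.

1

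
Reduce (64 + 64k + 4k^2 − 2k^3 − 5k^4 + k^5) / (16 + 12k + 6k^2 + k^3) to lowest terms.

(16 + 8k − 7k^2 + k^3)/(4 + k)

Apply the Euclidean algorithm:
  k^5 − 5k^4 − 2k^3 + 4k^2 + 64k + 64 = (k^2 − 11k + 52)(k^3 + 6k^2 + 12k + 16) + (−192k^2 − 384k − 768)
  k^3 + 6k^2 + 12k + 16 = (−(1/192)k − 1/48)(−192k^2 − 384k − 768) + (0)
Last nonzero remainder: −192k^2 − 384k − 768. Dividing through by −192 gives the monic gcd k^2 + 2k + 4.
Cancel k^2 + 2k + 4 from numerator and denominator to get the reduced form.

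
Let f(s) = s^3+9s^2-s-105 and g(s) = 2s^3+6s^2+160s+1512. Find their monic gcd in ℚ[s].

s+7

Apply the Euclidean algorithm:
  s^3+9s^2-s-105 = (1/2)(2s^3+6s^2+160s+1512) + (6s^2-81s-861)
  2s^3+6s^2+160s+1512 = ((1/3)s+11/2)(6s^2-81s-861) + ((1785/2)s+12495/2)
  6s^2-81s-861 = ((4/595)s-82/595)((1785/2)s+12495/2) + (0)
Last nonzero remainder: (1785/2)s+12495/2. Dividing through by 1785/2 gives the monic gcd s+7.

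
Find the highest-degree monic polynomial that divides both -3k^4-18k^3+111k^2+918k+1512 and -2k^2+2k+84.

Repeated division with remainder:
  -3k^4-18k^3+111k^2+918k+1512 = ((3/2)k^2+(21/2)k+18)(-2k^2+2k+84) + (0)
Last nonzero remainder: -2k^2+2k+84. Dividing through by -2 gives the monic gcd k^2-k-42.

k^2-k-42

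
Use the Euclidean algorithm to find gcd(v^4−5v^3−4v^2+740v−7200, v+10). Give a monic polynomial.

Euclidean algorithm in ℚ[v]:
  v^4−5v^3−4v^2+740v−7200 = (v^3−15v^2+146v−720)(v+10) + (0)
The last nonzero remainder v+10 is already monic.

v+10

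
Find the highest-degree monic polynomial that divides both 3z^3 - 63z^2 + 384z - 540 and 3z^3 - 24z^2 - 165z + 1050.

z - 10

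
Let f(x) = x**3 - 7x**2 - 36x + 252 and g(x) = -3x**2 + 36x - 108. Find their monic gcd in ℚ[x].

x - 6

By polynomial division,
  x**3 - 7x**2 - 36x + 252 = (-(1/3)x - 5/3)(-3x**2 + 36x - 108) + (-12x + 72)
  -3x**2 + 36x - 108 = ((1/4)x - 3/2)(-12x + 72) + (0)
Last nonzero remainder: -12x + 72. Dividing through by -12 gives the monic gcd x - 6.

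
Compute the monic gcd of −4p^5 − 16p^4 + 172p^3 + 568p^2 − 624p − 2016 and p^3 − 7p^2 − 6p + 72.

p^2 − 3p − 18

Euclidean algorithm in ℚ[p]:
  −4p^5 − 16p^4 + 172p^3 + 568p^2 − 624p − 2016 = (−4p^2 − 44p − 160)(p^3 − 7p^2 − 6p + 72) + (−528p^2 + 1584p + 9504)
  p^3 − 7p^2 − 6p + 72 = (−(1/528)p + 1/132)(−528p^2 + 1584p + 9504) + (0)
Last nonzero remainder: −528p^2 + 1584p + 9504. Dividing through by −528 gives the monic gcd p^2 − 3p − 18.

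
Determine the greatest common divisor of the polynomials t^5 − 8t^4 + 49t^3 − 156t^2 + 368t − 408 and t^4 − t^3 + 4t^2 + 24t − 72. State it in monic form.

t^3 − 4t^2 + 16t − 24

Euclidean algorithm in ℚ[t]:
  t^5 − 8t^4 + 49t^3 − 156t^2 + 368t − 408 = (t − 7)(t^4 − t^3 + 4t^2 + 24t − 72) + (38t^3 − 152t^2 + 608t − 912)
  t^4 − t^3 + 4t^2 + 24t − 72 = ((1/38)t + 3/38)(38t^3 − 152t^2 + 608t − 912) + (0)
Last nonzero remainder: 38t^3 − 152t^2 + 608t − 912. Dividing through by 38 gives the monic gcd t^3 − 4t^2 + 16t − 24.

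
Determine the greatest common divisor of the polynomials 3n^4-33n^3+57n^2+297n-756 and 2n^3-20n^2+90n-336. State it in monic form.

n-7

By polynomial division,
  3n^4-33n^3+57n^2+297n-756 = ((3/2)n-3/2)(2n^3-20n^2+90n-336) + (-108n^2+936n-1260)
  2n^3-20n^2+90n-336 = (-(1/54)n+2/81)(-108n^2+936n-1260) + ((392/9)n-2744/9)
  -108n^2+936n-1260 = (-(243/98)n+405/98)((392/9)n-2744/9) + (0)
Last nonzero remainder: (392/9)n-2744/9. Dividing through by 392/9 gives the monic gcd n-7.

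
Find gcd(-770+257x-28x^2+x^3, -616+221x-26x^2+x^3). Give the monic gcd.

77-18x+x^2

Euclidean algorithm in ℚ[x]:
  x^3-28x^2+257x-770 = (x^3-26x^2+221x-616) + (-2x^2+36x-154)
  x^3-26x^2+221x-616 = (-(1/2)x+4)(-2x^2+36x-154) + (0)
Last nonzero remainder: -2x^2+36x-154. Dividing through by -2 gives the monic gcd x^2-18x+77.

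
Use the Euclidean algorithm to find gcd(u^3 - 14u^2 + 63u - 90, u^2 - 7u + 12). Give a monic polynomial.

u - 3

Repeated division with remainder:
  u^3 - 14u^2 + 63u - 90 = (u - 7)(u^2 - 7u + 12) + (2u - 6)
  u^2 - 7u + 12 = ((1/2)u - 2)(2u - 6) + (0)
Last nonzero remainder: 2u - 6. Dividing through by 2 gives the monic gcd u - 3.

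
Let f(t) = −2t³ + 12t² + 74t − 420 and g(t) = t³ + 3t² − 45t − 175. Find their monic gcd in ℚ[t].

t − 7

Apply the Euclidean algorithm:
  −2t³ + 12t² + 74t − 420 = (−2)(t³ + 3t² − 45t − 175) + (18t² − 16t − 770)
  t³ + 3t² − 45t − 175 = ((1/18)t + 35/162)(18t² − 16t − 770) + ((100/81)t − 700/81)
  18t² − 16t − 770 = ((729/50)t + 891/10)((100/81)t − 700/81) + (0)
Last nonzero remainder: (100/81)t − 700/81. Dividing through by 100/81 gives the monic gcd t − 7.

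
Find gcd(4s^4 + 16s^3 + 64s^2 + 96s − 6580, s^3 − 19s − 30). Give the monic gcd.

s − 5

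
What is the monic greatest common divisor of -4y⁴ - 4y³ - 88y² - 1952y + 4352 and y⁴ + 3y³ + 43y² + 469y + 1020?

y² - 5y + 68

Euclidean algorithm in ℚ[y]:
  -4y⁴ - 4y³ - 88y² - 1952y + 4352 = (-4)(y⁴ + 3y³ + 43y² + 469y + 1020) + (8y³ + 84y² - 76y + 8432)
  y⁴ + 3y³ + 43y² + 469y + 1020 = ((1/8)y - 15/16)(8y³ + 84y² - 76y + 8432) + ((525/4)y² - (2625/4)y + 8925)
  8y³ + 84y² - 76y + 8432 = ((32/525)y + 496/525)((525/4)y² - (2625/4)y + 8925) + (0)
Last nonzero remainder: (525/4)y² - (2625/4)y + 8925. Dividing through by 525/4 gives the monic gcd y² - 5y + 68.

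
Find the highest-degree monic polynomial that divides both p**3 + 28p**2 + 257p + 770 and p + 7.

p + 7

Repeated division with remainder:
  p**3 + 28p**2 + 257p + 770 = (p**2 + 21p + 110)(p + 7) + (0)
The last nonzero remainder p + 7 is already monic.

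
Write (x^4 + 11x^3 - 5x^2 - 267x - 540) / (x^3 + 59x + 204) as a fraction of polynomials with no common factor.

(x^3 + 8x^2 - 29x - 180)/(x^2 - 3x + 68)

Apply the Euclidean algorithm:
  x^4 + 11x^3 - 5x^2 - 267x - 540 = (x + 11)(x^3 + 59x + 204) + (-64x^2 - 1120x - 2784)
  x^3 + 59x + 204 = (-(1/64)x + 35/128)(-64x^2 - 1120x - 2784) + ((1287/4)x + 3861/4)
  -64x^2 - 1120x - 2784 = (-(256/1287)x - 3712/1287)((1287/4)x + 3861/4) + (0)
Last nonzero remainder: (1287/4)x + 3861/4. Dividing through by 1287/4 gives the monic gcd x + 3.
Cancel x + 3 from numerator and denominator to get the reduced form.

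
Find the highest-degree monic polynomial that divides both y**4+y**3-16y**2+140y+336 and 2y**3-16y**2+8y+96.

y+2

By polynomial division,
  y**4+y**3-16y**2+140y+336 = ((1/2)y+9/2)(2y**3-16y**2+8y+96) + (52y**2+56y-96)
  2y**3-16y**2+8y+96 = ((1/26)y-59/169)(52y**2+56y-96) + ((5280/169)y+10560/169)
  52y**2+56y-96 = ((2197/1320)y-169/110)((5280/169)y+10560/169) + (0)
Last nonzero remainder: (5280/169)y+10560/169. Dividing through by 5280/169 gives the monic gcd y+2.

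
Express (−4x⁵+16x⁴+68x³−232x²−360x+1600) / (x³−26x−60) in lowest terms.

Repeated division with remainder:
  −4x⁵+16x⁴+68x³−232x²−360x+1600 = (−4x²+16x−36)(x³−26x−60) + (−56x²−336x−560)
  x³−26x−60 = (−(1/56)x+3/28)(−56x²−336x−560) + (0)
Last nonzero remainder: −56x²−336x−560. Dividing through by −56 gives the monic gcd x²+6x+10.
Cancel x²+6x+10 from numerator and denominator to get the reduced form.

(−4x³+40x²−132x+160)/(x−6)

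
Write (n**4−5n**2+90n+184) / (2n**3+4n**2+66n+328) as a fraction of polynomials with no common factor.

Apply the Euclidean algorithm:
  n**4−5n**2+90n+184 = ((1/2)n−1)(2n**3+4n**2+66n+328) + (−34n**2−8n+512)
  2n**3+4n**2+66n+328 = (−(1/17)n−30/289)(−34n**2−8n+512) + ((27538/289)n+110152/289)
  −34n**2−8n+512 = (−(4913/13769)n+18496/13769)((27538/289)n+110152/289) + (0)
Last nonzero remainder: (27538/289)n+110152/289. Dividing through by 27538/289 gives the monic gcd n+4.
Cancel n+4 from numerator and denominator to get the reduced form.

(n**3−4n**2+11n+46)/(2n**2−4n+82)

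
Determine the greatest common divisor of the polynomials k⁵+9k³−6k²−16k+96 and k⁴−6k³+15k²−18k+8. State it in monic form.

By polynomial division,
  k⁵+9k³−6k²−16k+96 = (k+6)(k⁴−6k³+15k²−18k+8) + (30k³−78k²+84k+48)
  k⁴−6k³+15k²−18k+8 = ((1/30)k−17/150)(30k³−78k²+84k+48) + ((84/25)k²−(252/25)k+336/25)
  30k³−78k²+84k+48 = ((125/14)k+25/7)((84/25)k²−(252/25)k+336/25) + (0)
Last nonzero remainder: (84/25)k²−(252/25)k+336/25. Dividing through by 84/25 gives the monic gcd k²−3k+4.

k²−3k+4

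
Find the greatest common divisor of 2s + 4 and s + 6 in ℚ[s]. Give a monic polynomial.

1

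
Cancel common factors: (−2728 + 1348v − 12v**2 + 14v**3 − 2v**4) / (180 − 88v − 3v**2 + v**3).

Repeated division with remainder:
  −2v**4 + 14v**3 − 12v**2 + 1348v − 2728 = (−2v + 8)(v**3 − 3v**2 − 88v + 180) + (−164v**2 + 2412v − 4168)
  v**3 − 3v**2 − 88v + 180 = (−(1/164)v − 120/1681)(−164v**2 + 2412v − 4168) + ((98790/1681)v − 197580/1681)
  −164v**2 + 2412v − 4168 = (−(137842/49395)v + 1751602/49395)((98790/1681)v − 197580/1681) + (0)
Last nonzero remainder: (98790/1681)v − 197580/1681. Dividing through by 98790/1681 gives the monic gcd v − 2.
Cancel v − 2 from numerator and denominator to get the reduced form.

(1364 + 8v + 10v**2 − 2v**3)/(−90 − v + v**2)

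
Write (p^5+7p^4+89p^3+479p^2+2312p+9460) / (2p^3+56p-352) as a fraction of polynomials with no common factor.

(p^3+3p^2+33p+215)/(2p-8)

By polynomial division,
  p^5+7p^4+89p^3+479p^2+2312p+9460 = ((1/2)p^2+(7/2)p+61/2)(2p^3+56p-352) + (459p^2+1836p+20196)
  2p^3+56p-352 = ((2/459)p-8/459)(459p^2+1836p+20196) + (0)
Last nonzero remainder: 459p^2+1836p+20196. Dividing through by 459 gives the monic gcd p^2+4p+44.
Cancel p^2+4p+44 from numerator and denominator to get the reduced form.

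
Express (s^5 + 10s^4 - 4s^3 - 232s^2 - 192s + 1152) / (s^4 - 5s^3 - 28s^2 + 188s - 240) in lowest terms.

(s^2 + 10s + 24)/(s - 5)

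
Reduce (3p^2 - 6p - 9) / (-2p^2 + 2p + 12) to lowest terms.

(-3p - 3)/(2p + 4)

Repeated division with remainder:
  3p^2 - 6p - 9 = (-3/2)(-2p^2 + 2p + 12) + (-3p + 9)
  -2p^2 + 2p + 12 = ((2/3)p + 4/3)(-3p + 9) + (0)
Last nonzero remainder: -3p + 9. Dividing through by -3 gives the monic gcd p - 3.
Cancel p - 3 from numerator and denominator to get the reduced form.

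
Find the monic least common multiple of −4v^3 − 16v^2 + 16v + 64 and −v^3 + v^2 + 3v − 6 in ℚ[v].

v^5 + v^4 − 13v^3 + 8v^2 + 36v − 48

By polynomial division,
  −4v^3 − 16v^2 + 16v + 64 = (4)(−v^3 + v^2 + 3v − 6) + (−20v^2 + 4v + 88)
  −v^3 + v^2 + 3v − 6 = ((1/20)v − 1/25)(−20v^2 + 4v + 88) + (−(31/25)v − 62/25)
  −20v^2 + 4v + 88 = ((500/31)v − 1100/31)(−(31/25)v − 62/25) + (0)
Last nonzero remainder: −(31/25)v − 62/25. Dividing through by −31/25 gives the monic gcd v + 2.
Then lcm(f, g) = f·g / gcd(f, g); expanding and making the result monic gives the answer.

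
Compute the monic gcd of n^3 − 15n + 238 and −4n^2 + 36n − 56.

1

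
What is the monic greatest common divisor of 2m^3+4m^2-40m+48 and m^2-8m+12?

Euclidean algorithm in ℚ[m]:
  2m^3+4m^2-40m+48 = (2m+20)(m^2-8m+12) + (96m-192)
  m^2-8m+12 = ((1/96)m-1/16)(96m-192) + (0)
Last nonzero remainder: 96m-192. Dividing through by 96 gives the monic gcd m-2.

m-2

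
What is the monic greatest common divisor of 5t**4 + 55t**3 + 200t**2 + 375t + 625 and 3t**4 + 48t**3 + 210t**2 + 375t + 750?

t**3 + 6t**2 + 10t + 25

By polynomial division,
  5t**4 + 55t**3 + 200t**2 + 375t + 625 = (5/3)(3t**4 + 48t**3 + 210t**2 + 375t + 750) + (−25t**3 − 150t**2 − 250t − 625)
  3t**4 + 48t**3 + 210t**2 + 375t + 750 = (−(3/25)t − 6/5)(−25t**3 − 150t**2 − 250t − 625) + (0)
Last nonzero remainder: −25t**3 − 150t**2 − 250t − 625. Dividing through by −25 gives the monic gcd t**3 + 6t**2 + 10t + 25.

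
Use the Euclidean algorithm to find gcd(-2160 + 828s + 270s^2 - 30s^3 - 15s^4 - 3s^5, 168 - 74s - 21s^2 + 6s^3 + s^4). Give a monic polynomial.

Euclidean algorithm in ℚ[s]:
  -3s^5 - 15s^4 - 30s^3 + 270s^2 + 828s - 2160 = (-3s + 3)(s^4 + 6s^3 - 21s^2 - 74s + 168) + (-111s^3 + 111s^2 + 1554s - 2664)
  s^4 + 6s^3 - 21s^2 - 74s + 168 = (-(1/111)s - 7/111)(-111s^3 + 111s^2 + 1554s - 2664) + (0)
Last nonzero remainder: -111s^3 + 111s^2 + 1554s - 2664. Dividing through by -111 gives the monic gcd s^3 - s^2 - 14s + 24.

24 - 14s - s^2 + s^3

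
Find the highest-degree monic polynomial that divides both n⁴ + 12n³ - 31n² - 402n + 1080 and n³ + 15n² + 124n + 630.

n + 9

By polynomial division,
  n⁴ + 12n³ - 31n² - 402n + 1080 = (n - 3)(n³ + 15n² + 124n + 630) + (-110n² - 660n + 2970)
  n³ + 15n² + 124n + 630 = (-(1/110)n - 9/110)(-110n² - 660n + 2970) + (97n + 873)
  -110n² - 660n + 2970 = (-(110/97)n + 330/97)(97n + 873) + (0)
Last nonzero remainder: 97n + 873. Dividing through by 97 gives the monic gcd n + 9.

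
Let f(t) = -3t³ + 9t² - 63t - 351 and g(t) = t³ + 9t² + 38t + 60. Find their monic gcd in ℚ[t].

By polynomial division,
  -3t³ + 9t² - 63t - 351 = (-3)(t³ + 9t² + 38t + 60) + (36t² + 51t - 171)
  t³ + 9t² + 38t + 60 = ((1/36)t + 91/432)(36t² + 51t - 171) + ((4609/144)t + 4609/48)
  36t² + 51t - 171 = ((5184/4609)t - 8208/4609)((4609/144)t + 4609/48) + (0)
Last nonzero remainder: (4609/144)t + 4609/48. Dividing through by 4609/144 gives the monic gcd t + 3.

t + 3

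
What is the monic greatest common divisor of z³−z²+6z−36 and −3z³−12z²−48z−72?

Repeated division with remainder:
  z³−z²+6z−36 = (−1/3)(−3z³−12z²−48z−72) + (−5z²−10z−60)
  −3z³−12z²−48z−72 = ((3/5)z+6/5)(−5z²−10z−60) + (0)
Last nonzero remainder: −5z²−10z−60. Dividing through by −5 gives the monic gcd z²+2z+12.

z²+2z+12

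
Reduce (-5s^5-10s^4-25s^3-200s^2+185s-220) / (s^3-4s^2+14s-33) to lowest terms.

Apply the Euclidean algorithm:
  -5s^5-10s^4-25s^3-200s^2+185s-220 = (-5s^2-30s-75)(s^3-4s^2+14s-33) + (-245s^2+245s-2695)
  s^3-4s^2+14s-33 = (-(1/245)s+3/245)(-245s^2+245s-2695) + (0)
Last nonzero remainder: -245s^2+245s-2695. Dividing through by -245 gives the monic gcd s^2-s+11.
Cancel s^2-s+11 from numerator and denominator to get the reduced form.

(-5s^3-15s^2+15s-20)/(s-3)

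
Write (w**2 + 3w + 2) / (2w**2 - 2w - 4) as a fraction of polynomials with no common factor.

(w + 2)/(2w - 4)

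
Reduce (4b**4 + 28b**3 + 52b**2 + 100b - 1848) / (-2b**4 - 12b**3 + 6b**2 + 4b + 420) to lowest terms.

Repeated division with remainder:
  4b**4 + 28b**3 + 52b**2 + 100b - 1848 = (-2)(-2b**4 - 12b**3 + 6b**2 + 4b + 420) + (4b**3 + 64b**2 + 108b - 1008)
  -2b**4 - 12b**3 + 6b**2 + 4b + 420 = (-(1/2)b + 5)(4b**3 + 64b**2 + 108b - 1008) + (-260b**2 - 1040b + 5460)
  4b**3 + 64b**2 + 108b - 1008 = (-(1/65)b - 12/65)(-260b**2 - 1040b + 5460) + (0)
Last nonzero remainder: -260b**2 - 1040b + 5460. Dividing through by -260 gives the monic gcd b**2 + 4b - 21.
Cancel b**2 + 4b - 21 from numerator and denominator to get the reduced form.

(-2b**2 - 6b - 44)/(b**2 + 2b + 10)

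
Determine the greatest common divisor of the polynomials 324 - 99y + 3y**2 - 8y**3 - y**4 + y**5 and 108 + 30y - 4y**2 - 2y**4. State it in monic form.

-27 + 6y - 2y**2 + y**3

By polynomial division,
  y**5 - y**4 - 8y**3 + 3y**2 - 99y + 324 = (-(1/2)y + 1/2)(-2y**4 - 4y**2 + 30y + 108) + (-10y**3 + 20y**2 - 60y + 270)
  -2y**4 - 4y**2 + 30y + 108 = ((1/5)y + 2/5)(-10y**3 + 20y**2 - 60y + 270) + (0)
Last nonzero remainder: -10y**3 + 20y**2 - 60y + 270. Dividing through by -10 gives the monic gcd y**3 - 2y**2 + 6y - 27.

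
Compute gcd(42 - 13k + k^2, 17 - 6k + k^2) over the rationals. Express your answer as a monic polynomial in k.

1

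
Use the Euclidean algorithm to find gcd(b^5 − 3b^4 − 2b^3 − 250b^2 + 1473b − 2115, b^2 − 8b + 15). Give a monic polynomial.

Euclidean algorithm in ℚ[b]:
  b^5 − 3b^4 − 2b^3 − 250b^2 + 1473b − 2115 = (b^3 + 5b^2 + 23b − 141)(b^2 − 8b + 15) + (0)
The last nonzero remainder b^2 − 8b + 15 is already monic.

b^2 − 8b + 15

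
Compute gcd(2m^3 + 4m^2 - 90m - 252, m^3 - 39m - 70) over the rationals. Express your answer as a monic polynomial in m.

m - 7

Apply the Euclidean algorithm:
  2m^3 + 4m^2 - 90m - 252 = (2)(m^3 - 39m - 70) + (4m^2 - 12m - 112)
  m^3 - 39m - 70 = ((1/4)m + 3/4)(4m^2 - 12m - 112) + (-2m + 14)
  4m^2 - 12m - 112 = (-2m - 8)(-2m + 14) + (0)
Last nonzero remainder: -2m + 14. Dividing through by -2 gives the monic gcd m - 7.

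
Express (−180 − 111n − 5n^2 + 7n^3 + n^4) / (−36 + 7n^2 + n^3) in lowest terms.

Repeated division with remainder:
  n^4 + 7n^3 − 5n^2 − 111n − 180 = (n)(n^3 + 7n^2 − 36) + (−5n^2 − 75n − 180)
  n^3 + 7n^2 − 36 = (−(1/5)n + 8/5)(−5n^2 − 75n − 180) + (84n + 252)
  −5n^2 − 75n − 180 = (−(5/84)n − 5/7)(84n + 252) + (0)
Last nonzero remainder: 84n + 252. Dividing through by 84 gives the monic gcd n + 3.
Cancel n + 3 from numerator and denominator to get the reduced form.

(−60 − 17n + 4n^2 + n^3)/(−12 + 4n + n^2)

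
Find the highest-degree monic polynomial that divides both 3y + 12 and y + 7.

By polynomial division,
  3y + 12 = (3)(y + 7) + (-9)
  y + 7 = (-(1/9)y - 7/9)(-9) + (0)
The last nonzero remainder is the constant -9, so the polynomials are coprime and gcd = 1.

1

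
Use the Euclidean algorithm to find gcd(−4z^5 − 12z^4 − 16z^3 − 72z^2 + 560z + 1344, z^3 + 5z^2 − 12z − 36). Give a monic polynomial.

Euclidean algorithm in ℚ[z]:
  −4z^5 − 12z^4 − 16z^3 − 72z^2 + 560z + 1344 = (−4z^2 + 8z − 104)(z^3 + 5z^2 − 12z − 36) + (400z^2 − 400z − 2400)
  z^3 + 5z^2 − 12z − 36 = ((1/400)z + 3/200)(400z^2 − 400z − 2400) + (0)
Last nonzero remainder: 400z^2 − 400z − 2400. Dividing through by 400 gives the monic gcd z^2 − z − 6.

z^2 − z − 6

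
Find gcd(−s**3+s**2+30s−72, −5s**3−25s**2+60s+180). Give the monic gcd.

s**2+3s−18

Apply the Euclidean algorithm:
  −s**3+s**2+30s−72 = (1/5)(−5s**3−25s**2+60s+180) + (6s**2+18s−108)
  −5s**3−25s**2+60s+180 = (−(5/6)s−5/3)(6s**2+18s−108) + (0)
Last nonzero remainder: 6s**2+18s−108. Dividing through by 6 gives the monic gcd s**2+3s−18.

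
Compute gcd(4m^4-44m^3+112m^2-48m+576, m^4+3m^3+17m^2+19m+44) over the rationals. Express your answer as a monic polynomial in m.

m^2+m+4

Apply the Euclidean algorithm:
  4m^4-44m^3+112m^2-48m+576 = (4)(m^4+3m^3+17m^2+19m+44) + (-56m^3+44m^2-124m+400)
  m^4+3m^3+17m^2+19m+44 = (-(1/56)m-53/784)(-56m^3+44m^2-124m+400) + ((3481/196)m^2+(3481/196)m+3481/49)
  -56m^3+44m^2-124m+400 = (-(10976/3481)m+19600/3481)((3481/196)m^2+(3481/196)m+3481/49) + (0)
Last nonzero remainder: (3481/196)m^2+(3481/196)m+3481/49. Dividing through by 3481/196 gives the monic gcd m^2+m+4.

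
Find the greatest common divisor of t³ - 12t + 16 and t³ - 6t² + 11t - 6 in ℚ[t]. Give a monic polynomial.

t - 2

Euclidean algorithm in ℚ[t]:
  t³ - 12t + 16 = (t³ - 6t² + 11t - 6) + (6t² - 23t + 22)
  t³ - 6t² + 11t - 6 = ((1/6)t - 13/36)(6t² - 23t + 22) + (-(35/36)t + 35/18)
  6t² - 23t + 22 = (-(216/35)t + 396/35)(-(35/36)t + 35/18) + (0)
Last nonzero remainder: -(35/36)t + 35/18. Dividing through by -35/36 gives the monic gcd t - 2.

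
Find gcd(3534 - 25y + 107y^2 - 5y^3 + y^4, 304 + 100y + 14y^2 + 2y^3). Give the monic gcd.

38 + 3y + y^2

Repeated division with remainder:
  y^4 - 5y^3 + 107y^2 - 25y + 3534 = ((1/2)y - 6)(2y^3 + 14y^2 + 100y + 304) + (141y^2 + 423y + 5358)
  2y^3 + 14y^2 + 100y + 304 = ((2/141)y + 8/141)(141y^2 + 423y + 5358) + (0)
Last nonzero remainder: 141y^2 + 423y + 5358. Dividing through by 141 gives the monic gcd y^2 + 3y + 38.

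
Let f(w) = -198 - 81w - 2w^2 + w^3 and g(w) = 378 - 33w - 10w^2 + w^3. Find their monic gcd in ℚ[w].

Euclidean algorithm in ℚ[w]:
  w^3 - 2w^2 - 81w - 198 = (w^3 - 10w^2 - 33w + 378) + (8w^2 - 48w - 576)
  w^3 - 10w^2 - 33w + 378 = ((1/8)w - 1/2)(8w^2 - 48w - 576) + (15w + 90)
  8w^2 - 48w - 576 = ((8/15)w - 32/5)(15w + 90) + (0)
Last nonzero remainder: 15w + 90. Dividing through by 15 gives the monic gcd w + 6.

6 + w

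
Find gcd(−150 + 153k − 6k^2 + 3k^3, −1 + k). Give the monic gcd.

Euclidean algorithm in ℚ[k]:
  3k^3 − 6k^2 + 153k − 150 = (3k^2 − 3k + 150)(k − 1) + (0)
The last nonzero remainder k − 1 is already monic.

−1 + k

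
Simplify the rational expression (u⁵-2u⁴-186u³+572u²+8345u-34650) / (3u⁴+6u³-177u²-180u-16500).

(u³-3u²-73u+315)/(3u²+3u+150)

Repeated division with remainder:
  u⁵-2u⁴-186u³+572u²+8345u-34650 = ((1/3)u-4/3)(3u⁴+6u³-177u²-180u-16500) + (-119u³+396u²+13605u-56650)
  3u⁴+6u³-177u²-180u-16500 = (-(3/119)u-1902/14161)(-119u³+396u²+13605u-56650) + ((3103680/14161)u²+(3103680/14161)u-341404800/14161)
  -119u³+396u²+13605u-56650 = (-(1685159/3103680)u+1458583/620736)((3103680/14161)u²+(3103680/14161)u-341404800/14161) + (0)
Last nonzero remainder: (3103680/14161)u²+(3103680/14161)u-341404800/14161. Dividing through by 3103680/14161 gives the monic gcd u²+u-110.
Cancel u²+u-110 from numerator and denominator to get the reduced form.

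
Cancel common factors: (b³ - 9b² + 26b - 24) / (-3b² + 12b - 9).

(-b² + 6b - 8)/(3b - 3)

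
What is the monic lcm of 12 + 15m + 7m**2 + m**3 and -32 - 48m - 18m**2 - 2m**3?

48 + 120m + 115m**2 + 54m**3 + 12m**4 + m**5

By polynomial division,
  m**3 + 7m**2 + 15m + 12 = (-1/2)(-2m**3 - 18m**2 - 48m - 32) + (-2m**2 - 9m - 4)
  -2m**3 - 18m**2 - 48m - 32 = (m + 9/2)(-2m**2 - 9m - 4) + (-(7/2)m - 14)
  -2m**2 - 9m - 4 = ((4/7)m + 2/7)(-(7/2)m - 14) + (0)
Last nonzero remainder: -(7/2)m - 14. Dividing through by -7/2 gives the monic gcd m + 4.
Then lcm(f, g) = f·g / gcd(f, g); expanding and making the result monic gives the answer.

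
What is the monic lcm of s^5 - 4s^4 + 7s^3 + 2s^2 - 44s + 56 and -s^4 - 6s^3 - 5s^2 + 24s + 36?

s^7 + 2s^6 - 8s^5 + 8s^4 + 31s^3 - 190s^2 - 60s + 504

Apply the Euclidean algorithm:
  s^5 - 4s^4 + 7s^3 + 2s^2 - 44s + 56 = (-s + 10)(-s^4 - 6s^3 - 5s^2 + 24s + 36) + (62s^3 + 76s^2 - 248s - 304)
  -s^4 - 6s^3 - 5s^2 + 24s + 36 = (-(1/62)s - 74/961)(62s^3 + 76s^2 - 248s - 304) + (-(3025/961)s^2 + 12100/961)
  62s^3 + 76s^2 - 248s - 304 = (-(59582/3025)s - 73036/3025)(-(3025/961)s^2 + 12100/961) + (0)
Last nonzero remainder: -(3025/961)s^2 + 12100/961. Dividing through by -3025/961 gives the monic gcd s^2 - 4.
Then lcm(f, g) = f·g / gcd(f, g); expanding and making the result monic gives the answer.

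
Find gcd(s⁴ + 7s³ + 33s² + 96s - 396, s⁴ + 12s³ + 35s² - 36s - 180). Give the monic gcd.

s² + 4s - 12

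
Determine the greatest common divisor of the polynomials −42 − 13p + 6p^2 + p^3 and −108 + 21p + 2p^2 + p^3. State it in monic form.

−3 + p

Apply the Euclidean algorithm:
  p^3 + 6p^2 − 13p − 42 = (p^3 + 2p^2 + 21p − 108) + (4p^2 − 34p + 66)
  p^3 + 2p^2 + 21p − 108 = ((1/4)p + 21/8)(4p^2 − 34p + 66) + ((375/4)p − 1125/4)
  4p^2 − 34p + 66 = ((16/375)p − 88/375)((375/4)p − 1125/4) + (0)
Last nonzero remainder: (375/4)p − 1125/4. Dividing through by 375/4 gives the monic gcd p − 3.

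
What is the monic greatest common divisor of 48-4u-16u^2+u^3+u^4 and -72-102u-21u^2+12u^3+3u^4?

-24-10u+3u^2+u^3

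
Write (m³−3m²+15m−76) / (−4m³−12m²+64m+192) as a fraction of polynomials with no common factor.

(−m²−m−19)/(4m²+28m+48)

Apply the Euclidean algorithm:
  m³−3m²+15m−76 = (−1/4)(−4m³−12m²+64m+192) + (−6m²+31m−28)
  −4m³−12m²+64m+192 = ((2/3)m+49/9)(−6m²+31m−28) + (−(775/9)m+3100/9)
  −6m²+31m−28 = ((54/775)m−63/775)(−(775/9)m+3100/9) + (0)
Last nonzero remainder: −(775/9)m+3100/9. Dividing through by −775/9 gives the monic gcd m−4.
Cancel m−4 from numerator and denominator to get the reduced form.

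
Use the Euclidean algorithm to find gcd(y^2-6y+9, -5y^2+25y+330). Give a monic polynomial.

1

Euclidean algorithm in ℚ[y]:
  y^2-6y+9 = (-1/5)(-5y^2+25y+330) + (-y+75)
  -5y^2+25y+330 = (5y+350)(-y+75) + (-25920)
  -y+75 = ((1/25920)y-5/1728)(-25920) + (0)
The last nonzero remainder is the constant -25920, so the polynomials are coprime and gcd = 1.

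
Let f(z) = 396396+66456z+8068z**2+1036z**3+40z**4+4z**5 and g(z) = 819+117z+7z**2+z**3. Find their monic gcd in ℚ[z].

By polynomial division,
  4z**5+40z**4+1036z**3+8068z**2+66456z+396396 = (4z**2+12z+484)(z**3+7z**2+117z+819) + (0)
The last nonzero remainder z**3+7z**2+117z+819 is already monic.

819+117z+7z**2+z**3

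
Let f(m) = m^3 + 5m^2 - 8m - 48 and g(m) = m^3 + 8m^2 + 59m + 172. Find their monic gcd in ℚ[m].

Repeated division with remainder:
  m^3 + 5m^2 - 8m - 48 = (m^3 + 8m^2 + 59m + 172) + (-3m^2 - 67m - 220)
  m^3 + 8m^2 + 59m + 172 = (-(1/3)m + 43/9)(-3m^2 - 67m - 220) + ((2752/9)m + 11008/9)
  -3m^2 - 67m - 220 = (-(27/2752)m - 495/2752)((2752/9)m + 11008/9) + (0)
Last nonzero remainder: (2752/9)m + 11008/9. Dividing through by 2752/9 gives the monic gcd m + 4.

m + 4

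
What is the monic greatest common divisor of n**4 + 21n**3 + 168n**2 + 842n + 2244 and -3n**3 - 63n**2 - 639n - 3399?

Apply the Euclidean algorithm:
  n**4 + 21n**3 + 168n**2 + 842n + 2244 = (-(1/3)n)(-3n**3 - 63n**2 - 639n - 3399) + (-45n**2 - 291n + 2244)
  -3n**3 - 63n**2 - 639n - 3399 = ((1/15)n + 218/225)(-45n**2 - 291n + 2244) + (-(37999/75)n - 417989/75)
  -45n**2 - 291n + 2244 = ((3375/37999)n - 15300/37999)(-(37999/75)n - 417989/75) + (0)
Last nonzero remainder: -(37999/75)n - 417989/75. Dividing through by -37999/75 gives the monic gcd n + 11.

n + 11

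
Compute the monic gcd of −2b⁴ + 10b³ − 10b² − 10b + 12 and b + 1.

Repeated division with remainder:
  −2b⁴ + 10b³ − 10b² − 10b + 12 = (−2b³ + 12b² − 22b + 12)(b + 1) + (0)
The last nonzero remainder b + 1 is already monic.

b + 1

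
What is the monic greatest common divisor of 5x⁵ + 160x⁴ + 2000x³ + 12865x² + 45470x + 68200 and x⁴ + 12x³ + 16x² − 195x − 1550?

x³ + 17x² + 101x + 310

Repeated division with remainder:
  5x⁵ + 160x⁴ + 2000x³ + 12865x² + 45470x + 68200 = (5x + 100)(x⁴ + 12x³ + 16x² − 195x − 1550) + (720x³ + 12240x² + 72720x + 223200)
  x⁴ + 12x³ + 16x² − 195x − 1550 = ((1/720)x − 1/144)(720x³ + 12240x² + 72720x + 223200) + (0)
Last nonzero remainder: 720x³ + 12240x² + 72720x + 223200. Dividing through by 720 gives the monic gcd x³ + 17x² + 101x + 310.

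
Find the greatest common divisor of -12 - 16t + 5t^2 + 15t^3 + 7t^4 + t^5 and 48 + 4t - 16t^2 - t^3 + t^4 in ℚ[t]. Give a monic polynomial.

6 + 5t + t^2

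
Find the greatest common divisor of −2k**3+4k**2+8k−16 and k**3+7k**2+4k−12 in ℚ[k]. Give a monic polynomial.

k+2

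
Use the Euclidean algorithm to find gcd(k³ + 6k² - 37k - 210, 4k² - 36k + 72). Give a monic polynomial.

Repeated division with remainder:
  k³ + 6k² - 37k - 210 = ((1/4)k + 15/4)(4k² - 36k + 72) + (80k - 480)
  4k² - 36k + 72 = ((1/20)k - 3/20)(80k - 480) + (0)
Last nonzero remainder: 80k - 480. Dividing through by 80 gives the monic gcd k - 6.

k - 6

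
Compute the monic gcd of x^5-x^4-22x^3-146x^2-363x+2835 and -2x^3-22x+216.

x^2+4x+27

Apply the Euclidean algorithm:
  x^5-x^4-22x^3-146x^2-363x+2835 = (-(1/2)x^2+(1/2)x+33/2)(-2x^3-22x+216) + (-27x^2-108x-729)
  -2x^3-22x+216 = ((2/27)x-8/27)(-27x^2-108x-729) + (0)
Last nonzero remainder: -27x^2-108x-729. Dividing through by -27 gives the monic gcd x^2+4x+27.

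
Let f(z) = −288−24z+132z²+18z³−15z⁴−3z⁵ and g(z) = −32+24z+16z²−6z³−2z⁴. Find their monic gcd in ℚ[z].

−16−4z+4z²+z³

By polynomial division,
  −3z⁵−15z⁴+18z³+132z²−24z−288 = ((3/2)z+3)(−2z⁴−6z³+16z²+24z−32) + (12z³+48z²−48z−192)
  −2z⁴−6z³+16z²+24z−32 = (−(1/6)z+1/6)(12z³+48z²−48z−192) + (0)
Last nonzero remainder: 12z³+48z²−48z−192. Dividing through by 12 gives the monic gcd z³+4z²−4z−16.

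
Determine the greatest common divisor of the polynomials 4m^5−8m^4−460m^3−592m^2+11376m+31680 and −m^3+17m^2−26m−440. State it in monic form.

m^2−7m−44

Repeated division with remainder:
  4m^5−8m^4−460m^3−592m^2+11376m+31680 = (−4m^2−60m−456)(−m^3+17m^2−26m−440) + (3840m^2−26880m−168960)
  −m^3+17m^2−26m−440 = (−(1/3840)m+1/384)(3840m^2−26880m−168960) + (0)
Last nonzero remainder: 3840m^2−26880m−168960. Dividing through by 3840 gives the monic gcd m^2−7m−44.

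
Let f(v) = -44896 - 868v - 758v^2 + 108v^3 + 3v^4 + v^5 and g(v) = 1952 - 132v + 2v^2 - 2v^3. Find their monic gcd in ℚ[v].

-976 + 66v - v^2 + v^3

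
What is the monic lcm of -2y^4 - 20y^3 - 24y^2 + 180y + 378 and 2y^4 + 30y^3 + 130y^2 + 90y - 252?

By polynomial division,
  -2y^4 - 20y^3 - 24y^2 + 180y + 378 = (-1)(2y^4 + 30y^3 + 130y^2 + 90y - 252) + (10y^3 + 106y^2 + 270y + 126)
  2y^4 + 30y^3 + 130y^2 + 90y - 252 = ((1/5)y + 22/25)(10y^3 + 106y^2 + 270y + 126) + (-(432/25)y^2 - (864/5)y - 9072/25)
  10y^3 + 106y^2 + 270y + 126 = (-(125/216)y - 25/72)(-(432/25)y^2 - (864/5)y - 9072/25) + (0)
Last nonzero remainder: -(432/25)y^2 - (864/5)y - 9072/25. Dividing through by -432/25 gives the monic gcd y^2 + 10y + 21.
Then lcm(f, g) = f·g / gcd(f, g); expanding and making the result monic gives the answer.

y^6 + 15y^5 + 56y^4 - 90y^3 - 711y^2 - 405y + 1134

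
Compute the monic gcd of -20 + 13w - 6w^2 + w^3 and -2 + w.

By polynomial division,
  w^3 - 6w^2 + 13w - 20 = (w^2 - 4w + 5)(w - 2) + (-10)
  w - 2 = (-(1/10)w + 1/5)(-10) + (0)
The last nonzero remainder is the constant -10, so the polynomials are coprime and gcd = 1.

1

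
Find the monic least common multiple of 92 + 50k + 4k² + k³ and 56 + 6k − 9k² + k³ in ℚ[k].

Repeated division with remainder:
  k³ + 4k² + 50k + 92 = (k³ − 9k² + 6k + 56) + (13k² + 44k + 36)
  k³ − 9k² + 6k + 56 = ((1/13)k − 161/169)(13k² + 44k + 36) + ((7630/169)k + 15260/169)
  13k² + 44k + 36 = ((2197/7630)k + 1521/3815)((7630/169)k + 15260/169) + (0)
Last nonzero remainder: (7630/169)k + 15260/169. Dividing through by 7630/169 gives the monic gcd k + 2.
Then lcm(f, g) = f·g / gcd(f, g); expanding and making the result monic gives the answer.

2576 + 388k − 346k² + 34k³ − 7k⁴ + k⁵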